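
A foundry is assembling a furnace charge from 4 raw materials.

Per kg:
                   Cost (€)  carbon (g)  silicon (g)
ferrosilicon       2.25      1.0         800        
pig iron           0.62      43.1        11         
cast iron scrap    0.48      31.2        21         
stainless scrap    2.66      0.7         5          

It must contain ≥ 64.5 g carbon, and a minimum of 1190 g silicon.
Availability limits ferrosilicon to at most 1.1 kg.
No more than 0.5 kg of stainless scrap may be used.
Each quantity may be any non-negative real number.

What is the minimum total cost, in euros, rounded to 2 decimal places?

Let x1 = kg of ferrosilicon, x2 = kg of pig iron, x3 = kg of cast iron scrap, x4 = kg of stainless scrap.
Minimise 2.25x1 + 0.62x2 + 0.48x3 + 2.66x4 with:
  1x1 + 43.1x2 + 31.2x3 + 0.7x4 ≥ 64.5   (carbon)
  800x1 + 11x2 + 21x3 + 5x4 ≥ 1190   (silicon)
  x1 ≤ 1.1
  x4 ≤ 0.5
  x1, x2, x3, x4 ≥ 0.
The optimal basis is {ferrosilicon, cast iron scrap}; pig iron, stainless scrap drop out. Binding constraints: silicon and the ferrosilicon cap.
Optimal quantities: ferrosilicon = 1.1 kg, cast iron scrap = 14.76 kg.
Objective = 2.25·1.1 + 0.48·14.76 = 9.5598.

€9.56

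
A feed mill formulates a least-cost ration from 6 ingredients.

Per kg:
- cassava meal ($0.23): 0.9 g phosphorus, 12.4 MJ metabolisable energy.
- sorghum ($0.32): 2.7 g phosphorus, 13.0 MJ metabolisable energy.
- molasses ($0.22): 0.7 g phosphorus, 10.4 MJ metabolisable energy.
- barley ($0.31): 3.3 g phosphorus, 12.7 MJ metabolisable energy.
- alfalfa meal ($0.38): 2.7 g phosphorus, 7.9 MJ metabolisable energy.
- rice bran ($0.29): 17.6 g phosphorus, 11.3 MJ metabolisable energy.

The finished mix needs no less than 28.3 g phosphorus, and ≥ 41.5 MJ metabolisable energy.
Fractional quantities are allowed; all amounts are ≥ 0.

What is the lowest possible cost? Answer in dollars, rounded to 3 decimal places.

Set it up as a linear program. Let x1 = kg of cassava meal, x2 = kg of sorghum, x3 = kg of molasses, x4 = kg of barley, x5 = kg of alfalfa meal, x6 = kg of rice bran.
Minimise 0.23x1 + 0.32x2 + 0.22x3 + 0.31x4 + 0.38x5 + 0.29x6 with:
  0.9x1 + 2.7x2 + 0.7x3 + 3.3x4 + 2.7x5 + 17.6x6 ≥ 28.3   (phosphorus)
  12.4x1 + 13x2 + 10.4x3 + 12.7x4 + 7.9x5 + 11.3x6 ≥ 41.5   (metabolisable energy)
  x1, x2, x3, x4, x5, x6 ≥ 0.
At the optimum only cassava meal, rice bran are positive (sorghum, molasses, barley, alfalfa meal = 0). Binding constraints: phosphorus and metabolisable energy.
Optimal quantities: cassava meal = 1.973 kg, rice bran = 1.507 kg.
Cost = 0.23·1.973 + 0.29·1.507 = 0.89082.

$0.891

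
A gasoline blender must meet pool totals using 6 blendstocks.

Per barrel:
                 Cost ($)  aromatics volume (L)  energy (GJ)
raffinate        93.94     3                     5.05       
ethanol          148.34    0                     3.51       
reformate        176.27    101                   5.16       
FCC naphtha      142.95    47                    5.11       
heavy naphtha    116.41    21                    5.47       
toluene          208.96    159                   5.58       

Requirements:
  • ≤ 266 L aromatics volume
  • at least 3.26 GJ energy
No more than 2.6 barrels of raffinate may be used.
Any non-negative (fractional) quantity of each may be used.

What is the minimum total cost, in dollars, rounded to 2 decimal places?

$60.64

Set it up as a linear program. Let x1 = barrels of raffinate, x2 = barrels of ethanol, x3 = barrels of reformate, x4 = barrels of FCC naphtha, x5 = barrels of heavy naphtha, x6 = barrels of toluene.
Minimize 93.94x1 + 148.34x2 + 176.27x3 + 142.95x4 + 116.41x5 + 208.96x6 subject to:
  3x1 + 101x3 + 47x4 + 21x5 + 159x6 ≤ 266   (aromatics volume)
  5.05x1 + 3.51x2 + 5.16x3 + 5.11x4 + 5.47x5 + 5.58x6 ≥ 3.26   (energy)
  x1 ≤ 2.6
  x1, x2, x3, x4, x5, x6 ≥ 0.
At the optimum only raffinate is positive (ethanol, reformate, FCC naphtha, heavy naphtha, toluene = 0). There the energy constraint is tight.
So raffinate = 0.6455 barrels.
Cost = 93.94·0.6455 = 60.6383.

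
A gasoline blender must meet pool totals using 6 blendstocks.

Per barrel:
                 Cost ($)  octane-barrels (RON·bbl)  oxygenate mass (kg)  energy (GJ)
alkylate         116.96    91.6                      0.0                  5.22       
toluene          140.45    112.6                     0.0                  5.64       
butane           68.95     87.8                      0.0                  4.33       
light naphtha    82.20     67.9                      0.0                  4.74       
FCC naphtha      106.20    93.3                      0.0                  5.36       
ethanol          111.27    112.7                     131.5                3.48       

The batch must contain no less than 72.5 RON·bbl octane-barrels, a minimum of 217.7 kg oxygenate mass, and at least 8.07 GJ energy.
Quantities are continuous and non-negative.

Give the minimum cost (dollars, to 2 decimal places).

This is a linear program. Let x1 = barrels of alkylate, x2 = barrels of toluene, x3 = barrels of butane, x4 = barrels of light naphtha, x5 = barrels of FCC naphtha, x6 = barrels of ethanol.
min 116.96x1 + 140.45x2 + 68.95x3 + 82.2x4 + 106.2x5 + 111.27x6 subject to:
  91.6x1 + 112.6x2 + 87.8x3 + 67.9x4 + 93.3x5 + 112.7x6 ≥ 72.5   (octane-barrels)
  131.5x6 ≥ 217.7   (oxygenate mass)
  5.22x1 + 5.64x2 + 4.33x3 + 4.74x4 + 5.36x5 + 3.48x6 ≥ 8.07   (energy)
  x1, x2, x3, x4, x5, x6 ≥ 0.
At the optimum only butane, ethanol are positive (alkylate, toluene, light naphtha, FCC naphtha = 0). The oxygenate mass and energy requirements are met with equality.
So butane = 0.53321 barrels, ethanol = 1.6555 barrels.
Total cost: 68.95·0.53321 + 111.27·1.6555 = 220.9723.

$220.97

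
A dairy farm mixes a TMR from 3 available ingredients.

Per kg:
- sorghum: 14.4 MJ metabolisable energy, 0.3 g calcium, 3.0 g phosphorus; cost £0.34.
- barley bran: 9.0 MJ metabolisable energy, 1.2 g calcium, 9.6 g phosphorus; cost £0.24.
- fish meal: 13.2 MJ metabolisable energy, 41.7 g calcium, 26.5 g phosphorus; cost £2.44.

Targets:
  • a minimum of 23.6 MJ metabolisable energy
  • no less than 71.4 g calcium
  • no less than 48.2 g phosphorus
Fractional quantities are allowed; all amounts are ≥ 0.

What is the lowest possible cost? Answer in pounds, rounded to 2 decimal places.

Treat it as an LP. Let x1 = kg of sorghum, x2 = kg of barley bran, x3 = kg of fish meal.
min 0.34x1 + 0.24x2 + 2.44x3 with:
  14.4x1 + 9x2 + 13.2x3 ≥ 23.6   (metabolisable energy)
  0.3x1 + 1.2x2 + 41.7x3 ≥ 71.4   (calcium)
  3x1 + 9.6x2 + 26.5x3 ≥ 48.2   (phosphorus)
  x1, x2, x3 ≥ 0.
The optimal basis is {barley bran, fish meal}; sorghum drops out. There the calcium and phosphorus constraints are tight.
That vertex is x2 = 0.3198, x3 = 1.703.
Objective = 0.24·0.3198 + 2.44·1.703 = 4.2321.

£4.23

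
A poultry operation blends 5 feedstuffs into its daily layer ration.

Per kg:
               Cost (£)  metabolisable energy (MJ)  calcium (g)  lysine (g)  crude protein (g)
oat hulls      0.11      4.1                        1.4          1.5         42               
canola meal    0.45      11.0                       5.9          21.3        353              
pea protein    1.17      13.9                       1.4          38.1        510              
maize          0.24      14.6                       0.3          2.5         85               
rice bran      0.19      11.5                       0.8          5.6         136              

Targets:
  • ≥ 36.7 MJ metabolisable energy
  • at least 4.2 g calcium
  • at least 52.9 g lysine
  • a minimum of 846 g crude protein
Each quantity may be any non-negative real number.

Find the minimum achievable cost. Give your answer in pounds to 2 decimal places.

This is a linear program. Let x1 = kg of oat hulls, x2 = kg of canola meal, x3 = kg of pea protein, x4 = kg of maize, x5 = kg of rice bran.
Minimize 0.11x1 + 0.45x2 + 1.17x3 + 0.24x4 + 0.19x5 subject to:
  4.1x1 + 11x2 + 13.9x3 + 14.6x4 + 11.5x5 ≥ 36.7   (metabolisable energy)
  1.4x1 + 5.9x2 + 1.4x3 + 0.3x4 + 0.8x5 ≥ 4.2   (calcium)
  1.5x1 + 21.3x2 + 38.1x3 + 2.5x4 + 5.6x5 ≥ 52.9   (lysine)
  42x1 + 353x2 + 510x3 + 85x4 + 136x5 ≥ 846   (crude protein)
  x1, x2, x3, x4, x5 ≥ 0.
At the optimum only canola meal, rice bran are positive (oat hulls, pea protein, maize = 0). There the metabolisable energy and lysine constraints are tight.
Optimal quantities: canola meal = 2.197 kg, rice bran = 1.09 kg.
Hence cost = 0.45·2.197 + 0.19·1.09 = £1.1958.

£1.20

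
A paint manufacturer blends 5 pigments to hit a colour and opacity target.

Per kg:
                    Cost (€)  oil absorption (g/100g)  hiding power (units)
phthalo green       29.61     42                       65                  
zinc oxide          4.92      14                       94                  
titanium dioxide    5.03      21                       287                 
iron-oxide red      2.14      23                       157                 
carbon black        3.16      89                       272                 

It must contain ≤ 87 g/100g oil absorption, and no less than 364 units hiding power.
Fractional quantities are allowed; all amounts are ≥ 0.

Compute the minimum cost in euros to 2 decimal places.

Treat it as an LP. Let x1 = kg of phthalo green, x2 = kg of zinc oxide, x3 = kg of titanium dioxide, x4 = kg of iron-oxide red, x5 = kg of carbon black.
Minimize 29.61x1 + 4.92x2 + 5.03x3 + 2.14x4 + 3.16x5 with:
  42x1 + 14x2 + 21x3 + 23x4 + 89x5 ≤ 87   (oil absorption)
  65x1 + 94x2 + 287x3 + 157x4 + 272x5 ≥ 364   (hiding power)
  x1, x2, x3, x4, x5 ≥ 0.
The minimum-cost mix takes nothing from phthalo green, zinc oxide, titanium dioxide — only iron-oxide red, carbon black. There the oil absorption and hiding power constraints are tight.
Optimal quantities: iron-oxide red = 1.132 kg, carbon black = 0.6851 kg.
Hence cost = 2.14·1.132 + 3.16·0.6851 = €4.5874.

€4.59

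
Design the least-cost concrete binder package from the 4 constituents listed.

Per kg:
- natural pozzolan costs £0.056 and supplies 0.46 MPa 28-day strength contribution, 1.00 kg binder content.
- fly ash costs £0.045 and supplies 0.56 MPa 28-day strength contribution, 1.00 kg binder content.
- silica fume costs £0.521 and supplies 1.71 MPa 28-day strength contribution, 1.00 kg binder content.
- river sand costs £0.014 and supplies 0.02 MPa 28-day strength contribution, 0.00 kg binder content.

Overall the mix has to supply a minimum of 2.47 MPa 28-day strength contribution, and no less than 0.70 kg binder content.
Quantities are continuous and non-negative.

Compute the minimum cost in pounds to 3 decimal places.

Let x1 = kg of natural pozzolan, x2 = kg of fly ash, x3 = kg of silica fume, x4 = kg of river sand.
Minimize 0.056x1 + 0.045x2 + 0.521x3 + 0.014x4 subject to:
  0.46x1 + 0.56x2 + 1.71x3 + 0.02x4 ≥ 2.47   (28-day strength contribution)
  1x1 + 1x2 + 1x3 ≥ 0.7   (binder content)
  x1, x2, x3, x4 ≥ 0.
At the optimum only fly ash is positive (natural pozzolan, silica fume, river sand = 0). Binding constraint: 28-day strength contribution.
That vertex is x2 = 4.411.
Total cost: 0.045·4.411 = 0.198495.

£0.198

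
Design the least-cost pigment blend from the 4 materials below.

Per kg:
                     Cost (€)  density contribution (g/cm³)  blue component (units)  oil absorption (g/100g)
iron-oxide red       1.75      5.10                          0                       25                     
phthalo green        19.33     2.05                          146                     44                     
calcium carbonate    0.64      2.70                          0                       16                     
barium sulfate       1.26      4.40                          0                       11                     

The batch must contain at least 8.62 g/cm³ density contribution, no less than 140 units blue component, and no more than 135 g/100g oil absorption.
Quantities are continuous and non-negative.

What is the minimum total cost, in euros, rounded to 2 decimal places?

Set it up as a linear program. Let x1 = kg of iron-oxide red, x2 = kg of phthalo green, x3 = kg of calcium carbonate, x4 = kg of barium sulfate.
Minimize 1.75x1 + 19.33x2 + 0.64x3 + 1.26x4 with:
  5.1x1 + 2.05x2 + 2.7x3 + 4.4x4 ≥ 8.62   (density contribution)
  146x2 ≥ 140   (blue component)
  25x1 + 44x2 + 16x3 + 11x4 ≤ 135   (oil absorption)
  x1, x2, x3, x4 ≥ 0.
The cheapest feasible vertex uses only phthalo green, calcium carbonate; iron-oxide red, barium sulfate are not used. The density contribution and blue component requirements are met with equality.
That vertex is x2 = 0.9589, x3 = 2.465.
Objective = 19.33·0.9589 + 0.64·2.465 = 20.1131.

€20.11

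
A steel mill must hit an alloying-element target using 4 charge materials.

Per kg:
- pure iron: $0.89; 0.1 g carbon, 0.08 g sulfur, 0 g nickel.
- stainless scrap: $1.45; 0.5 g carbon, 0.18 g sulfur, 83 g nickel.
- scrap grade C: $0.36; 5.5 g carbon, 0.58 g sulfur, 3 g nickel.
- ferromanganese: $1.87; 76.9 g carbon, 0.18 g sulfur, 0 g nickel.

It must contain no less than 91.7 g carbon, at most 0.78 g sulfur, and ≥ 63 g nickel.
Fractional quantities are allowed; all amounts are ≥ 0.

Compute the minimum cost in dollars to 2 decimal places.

This is a linear program. Let x1 = kg of pure iron, x2 = kg of stainless scrap, x3 = kg of scrap grade C, x4 = kg of ferromanganese.
Minimise 0.89x1 + 1.45x2 + 0.36x3 + 1.87x4 with:
  0.1x1 + 0.5x2 + 5.5x3 + 76.9x4 ≥ 91.7   (carbon)
  0.08x1 + 0.18x2 + 0.58x3 + 0.18x4 ≤ 0.78   (sulfur)
  83x2 + 3x3 ≥ 63   (nickel)
  x1, x2, x3, x4 ≥ 0.
The minimum-cost mix takes nothing from pure iron, scrap grade C — only stainless scrap, ferromanganese. There the carbon and nickel constraints are tight.
Optimal quantities: stainless scrap = 0.759 kg, ferromanganese = 1.188 kg.
Objective = 1.45·0.759 + 1.87·1.188 = 3.3221.

$3.32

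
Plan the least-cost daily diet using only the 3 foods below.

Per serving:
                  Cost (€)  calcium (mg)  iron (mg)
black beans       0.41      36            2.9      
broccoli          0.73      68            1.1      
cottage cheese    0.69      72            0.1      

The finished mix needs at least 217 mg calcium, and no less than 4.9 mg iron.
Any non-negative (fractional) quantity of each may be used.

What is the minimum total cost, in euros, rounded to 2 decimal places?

€2.18

Set it up as a linear program. Let x1 = servings of black beans, x2 = servings of broccoli, x3 = servings of cottage cheese.
min 0.41x1 + 0.73x2 + 0.69x3 with:
  36x1 + 68x2 + 72x3 ≥ 217   (calcium)
  2.9x1 + 1.1x2 + 0.1x3 ≥ 4.9   (iron)
  x1, x2, x3 ≥ 0.
The optimal basis is {black beans, cottage cheese}; broccoli drops out. Binding constraints: calcium and iron.
So black beans = 1.614 servings, cottage cheese = 2.207 servings.
Total cost: 0.41·1.614 + 0.69·2.207 = 2.1846.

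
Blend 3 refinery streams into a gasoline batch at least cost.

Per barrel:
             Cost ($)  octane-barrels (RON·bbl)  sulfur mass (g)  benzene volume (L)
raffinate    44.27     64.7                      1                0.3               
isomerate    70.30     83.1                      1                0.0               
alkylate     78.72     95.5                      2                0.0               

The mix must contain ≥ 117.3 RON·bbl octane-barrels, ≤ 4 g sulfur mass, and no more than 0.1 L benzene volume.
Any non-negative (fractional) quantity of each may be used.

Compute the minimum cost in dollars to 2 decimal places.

$93.67

Treat it as an LP. Let x1 = barrels of raffinate, x2 = barrels of isomerate, x3 = barrels of alkylate.
Minimize 44.27x1 + 70.3x2 + 78.72x3 s.t.:
  64.7x1 + 83.1x2 + 95.5x3 ≥ 117.3   (octane-barrels)
  1x1 + 1x2 + 2x3 ≤ 4   (sulfur mass)
  0.3x1 ≤ 0.1   (benzene volume)
  x1, x2, x3 ≥ 0.
The cheapest feasible vertex uses only raffinate, alkylate; isomerate is not used. Binding constraints: octane-barrels and benzene volume.
So raffinate = 0.33333 barrels, alkylate = 1.0024 barrels.
Cost = 44.27·0.33333 + 78.72·1.0024 = 93.6654.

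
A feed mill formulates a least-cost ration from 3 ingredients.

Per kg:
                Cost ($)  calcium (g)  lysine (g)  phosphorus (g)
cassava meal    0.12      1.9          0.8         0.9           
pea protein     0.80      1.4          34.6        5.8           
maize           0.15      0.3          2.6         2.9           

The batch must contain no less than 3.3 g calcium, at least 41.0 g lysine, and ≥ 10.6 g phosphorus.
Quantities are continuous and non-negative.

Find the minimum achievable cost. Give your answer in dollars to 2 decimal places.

Let x1 = kg of cassava meal, x2 = kg of pea protein, x3 = kg of maize.
Minimize 0.12x1 + 0.8x2 + 0.15x3 with:
  1.9x1 + 1.4x2 + 0.3x3 ≥ 3.3   (calcium)
  0.8x1 + 34.6x2 + 2.6x3 ≥ 41   (lysine)
  0.9x1 + 5.8x2 + 2.9x3 ≥ 10.6   (phosphorus)
  x1, x2, x3 ≥ 0.
All 3 inputs are positive at the optimum. Binding constraints: calcium, lysine, phosphorus.
That vertex is x1 = 0.7451, x2 = 1.071, x3 = 1.281.
Total cost: 0.12·0.7451 + 0.8·1.071 + 0.15·1.281 = 1.1384.

$1.14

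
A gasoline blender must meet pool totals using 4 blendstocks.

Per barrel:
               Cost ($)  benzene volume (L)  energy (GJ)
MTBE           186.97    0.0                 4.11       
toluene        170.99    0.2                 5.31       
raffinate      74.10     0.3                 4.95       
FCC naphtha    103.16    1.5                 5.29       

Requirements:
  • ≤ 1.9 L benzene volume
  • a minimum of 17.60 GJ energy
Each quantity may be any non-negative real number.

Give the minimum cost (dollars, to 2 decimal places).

$263.47

Treat it as an LP. Let x1 = barrels of MTBE, x2 = barrels of toluene, x3 = barrels of raffinate, x4 = barrels of FCC naphtha.
min 186.97x1 + 170.99x2 + 74.1x3 + 103.16x4 with:
  0.2x2 + 0.3x3 + 1.5x4 ≤ 1.9   (benzene volume)
  4.11x1 + 5.31x2 + 4.95x3 + 5.29x4 ≥ 17.6   (energy)
  x1, x2, x3, x4 ≥ 0.
The cheapest feasible vertex uses only raffinate; MTBE, toluene, FCC naphtha are not used. Binding constraint: energy.
That vertex is x3 = 3.5556.
Objective = 74.1·3.5556 = 263.4700.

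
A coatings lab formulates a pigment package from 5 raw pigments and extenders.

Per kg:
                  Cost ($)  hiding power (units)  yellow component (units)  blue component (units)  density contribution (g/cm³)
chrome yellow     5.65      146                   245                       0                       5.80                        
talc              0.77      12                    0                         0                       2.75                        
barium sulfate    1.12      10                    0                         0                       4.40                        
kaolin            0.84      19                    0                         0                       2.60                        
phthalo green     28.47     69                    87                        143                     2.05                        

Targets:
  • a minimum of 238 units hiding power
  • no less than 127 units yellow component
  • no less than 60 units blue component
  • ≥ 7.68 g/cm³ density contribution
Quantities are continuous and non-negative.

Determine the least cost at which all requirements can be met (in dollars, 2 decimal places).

$20.04

Let x1 = kg of chrome yellow, x2 = kg of talc, x3 = kg of barium sulfate, x4 = kg of kaolin, x5 = kg of phthalo green.
Minimize 5.65x1 + 0.77x2 + 1.12x3 + 0.84x4 + 28.47x5 s.t.:
  146x1 + 12x2 + 10x3 + 19x4 + 69x5 ≥ 238   (hiding power)
  245x1 + 87x5 ≥ 127   (yellow component)
  143x5 ≥ 60   (blue component)
  5.8x1 + 2.75x2 + 4.4x3 + 2.6x4 + 2.05x5 ≥ 7.68   (density contribution)
  x1, x2, x3, x4, x5 ≥ 0.
The cheapest feasible vertex uses only chrome yellow, phthalo green; talc, barium sulfate, kaolin are not used. There the hiding power and blue component constraints are tight.
So chrome yellow = 1.432 kg, phthalo green = 0.4196 kg.
Objective = 5.65·1.432 + 28.47·0.4196 = 20.0368.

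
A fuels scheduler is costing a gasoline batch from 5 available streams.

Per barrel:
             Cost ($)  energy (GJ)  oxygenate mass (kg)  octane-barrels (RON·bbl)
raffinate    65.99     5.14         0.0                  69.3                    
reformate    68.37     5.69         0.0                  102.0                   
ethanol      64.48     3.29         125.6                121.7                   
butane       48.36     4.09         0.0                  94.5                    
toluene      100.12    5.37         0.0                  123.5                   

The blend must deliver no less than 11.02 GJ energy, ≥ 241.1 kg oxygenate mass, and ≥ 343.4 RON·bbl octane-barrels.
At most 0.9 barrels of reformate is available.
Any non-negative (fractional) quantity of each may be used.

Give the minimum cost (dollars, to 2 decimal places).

This is a linear program. Let x1 = barrels of raffinate, x2 = barrels of reformate, x3 = barrels of ethanol, x4 = barrels of butane, x5 = barrels of toluene.
Minimise 65.99x1 + 68.37x2 + 64.48x3 + 48.36x4 + 100.12x5 with:
  5.14x1 + 5.69x2 + 3.29x3 + 4.09x4 + 5.37x5 ≥ 11.02   (energy)
  125.6x3 ≥ 241.1   (oxygenate mass)
  69.3x1 + 102x2 + 121.7x3 + 94.5x4 + 123.5x5 ≥ 343.4   (octane-barrels)
  x2 ≤ 0.9
  x1, x2, x3, x4, x5 ≥ 0.
The optimal basis is {ethanol, butane}; raffinate, reformate, toluene drop out. Binding constraints: oxygenate mass and octane-barrels.
That vertex is x3 = 1.9196, x4 = 1.1618.
Cost = 64.48·1.9196 + 48.36·1.1618 = 179.9605.

$179.96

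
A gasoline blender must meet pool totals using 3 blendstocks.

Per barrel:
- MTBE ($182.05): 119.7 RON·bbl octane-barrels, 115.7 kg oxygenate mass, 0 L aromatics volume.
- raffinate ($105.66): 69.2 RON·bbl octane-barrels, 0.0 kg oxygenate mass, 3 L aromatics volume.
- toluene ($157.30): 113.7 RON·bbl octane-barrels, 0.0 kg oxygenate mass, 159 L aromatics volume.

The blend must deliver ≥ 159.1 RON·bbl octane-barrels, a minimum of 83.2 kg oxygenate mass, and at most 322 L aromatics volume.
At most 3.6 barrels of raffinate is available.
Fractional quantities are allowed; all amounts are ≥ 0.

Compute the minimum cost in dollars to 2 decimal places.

$231.94

Let x1 = barrels of MTBE, x2 = barrels of raffinate, x3 = barrels of toluene.
Minimise 182.05x1 + 105.66x2 + 157.3x3 subject to:
  119.7x1 + 69.2x2 + 113.7x3 ≥ 159.1   (octane-barrels)
  115.7x1 ≥ 83.2   (oxygenate mass)
  3x2 + 159x3 ≤ 322   (aromatics volume)
  x2 ≤ 3.6
  x1, x2, x3 ≥ 0.
The cheapest feasible vertex uses only MTBE, toluene; raffinate is not used. There the octane-barrels and oxygenate mass constraints are tight.
Solving gives x1 = 0.7191, x3 = 0.64225.
Hence cost = 182.05·0.7191 + 157.3·0.64225 = $231.9381.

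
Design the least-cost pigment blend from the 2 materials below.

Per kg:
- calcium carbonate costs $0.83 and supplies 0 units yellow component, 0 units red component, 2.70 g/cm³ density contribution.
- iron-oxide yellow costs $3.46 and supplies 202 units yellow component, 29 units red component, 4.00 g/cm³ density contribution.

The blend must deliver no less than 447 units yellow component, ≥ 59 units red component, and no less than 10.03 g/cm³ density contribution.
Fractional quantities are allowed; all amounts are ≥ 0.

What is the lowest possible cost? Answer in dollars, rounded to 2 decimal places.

$8.02

Let x1 = kg of calcium carbonate, x2 = kg of iron-oxide yellow.
Minimise 0.83x1 + 3.46x2 s.t.:
  202x2 ≥ 447   (yellow component)
  29x2 ≥ 59   (red component)
  2.7x1 + 4x2 ≥ 10.03   (density contribution)
  x1, x2 ≥ 0.
Both inputs are positive at the optimum. The yellow component and density contribution requirements are met with equality.
That vertex is x1 = 0.4365, x2 = 2.213.
Cost = 0.83·0.4365 + 3.46·2.213 = 8.0193.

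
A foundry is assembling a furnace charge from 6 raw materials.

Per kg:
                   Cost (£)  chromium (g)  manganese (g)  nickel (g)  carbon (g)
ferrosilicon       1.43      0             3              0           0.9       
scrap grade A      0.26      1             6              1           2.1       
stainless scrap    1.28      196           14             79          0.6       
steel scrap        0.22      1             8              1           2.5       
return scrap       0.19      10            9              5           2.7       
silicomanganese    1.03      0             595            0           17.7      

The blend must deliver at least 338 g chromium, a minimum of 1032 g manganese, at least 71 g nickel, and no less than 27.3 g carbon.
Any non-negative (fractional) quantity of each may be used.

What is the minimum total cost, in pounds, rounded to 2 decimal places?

£3.95

This is a linear program. Let x1 = kg of ferrosilicon, x2 = kg of scrap grade A, x3 = kg of stainless scrap, x4 = kg of steel scrap, x5 = kg of return scrap, x6 = kg of silicomanganese.
Minimize 1.43x1 + 0.26x2 + 1.28x3 + 0.22x4 + 0.19x5 + 1.03x6 subject to:
  1x2 + 196x3 + 1x4 + 10x5 ≥ 338   (chromium)
  3x1 + 6x2 + 14x3 + 8x4 + 9x5 + 595x6 ≥ 1032   (manganese)
  1x2 + 79x3 + 1x4 + 5x5 ≥ 71   (nickel)
  0.9x1 + 2.1x2 + 0.6x3 + 2.5x4 + 2.7x5 + 17.7x6 ≥ 27.3   (carbon)
  x1, x2, x3, x4, x5, x6 ≥ 0.
The minimum-cost mix takes nothing from ferrosilicon, scrap grade A, steel scrap, return scrap — only stainless scrap, silicomanganese. There the chromium and manganese constraints are tight.
Optimal quantities: stainless scrap = 1.724 kg, silicomanganese = 1.694 kg.
Cost = 1.28·1.724 + 1.03·1.694 = 3.9515.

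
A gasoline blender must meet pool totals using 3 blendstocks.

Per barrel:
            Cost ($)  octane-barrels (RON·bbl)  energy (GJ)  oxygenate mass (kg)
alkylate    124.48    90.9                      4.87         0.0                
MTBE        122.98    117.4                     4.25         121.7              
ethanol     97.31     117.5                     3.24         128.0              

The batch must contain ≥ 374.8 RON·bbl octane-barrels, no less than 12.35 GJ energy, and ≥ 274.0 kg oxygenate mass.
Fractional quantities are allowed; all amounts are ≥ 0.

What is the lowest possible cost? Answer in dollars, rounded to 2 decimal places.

Let x1 = barrels of alkylate, x2 = barrels of MTBE, x3 = barrels of ethanol.
Minimize 124.48x1 + 122.98x2 + 97.31x3 with:
  90.9x1 + 117.4x2 + 117.5x3 ≥ 374.8   (octane-barrels)
  4.87x1 + 4.25x2 + 3.24x3 ≥ 12.35   (energy)
  121.7x2 + 128x3 ≥ 274   (oxygenate mass)
  x1, x2, x3 ≥ 0.
The minimum-cost mix takes nothing from MTBE — only alkylate, ethanol. The octane-barrels and energy requirements are met with equality.
Optimal quantities: alkylate = 0.852594 barrels, ethanol = 2.53021 barrels.
Total cost: 124.48·0.852594 + 97.31·2.53021 = 352.3456.

$352.35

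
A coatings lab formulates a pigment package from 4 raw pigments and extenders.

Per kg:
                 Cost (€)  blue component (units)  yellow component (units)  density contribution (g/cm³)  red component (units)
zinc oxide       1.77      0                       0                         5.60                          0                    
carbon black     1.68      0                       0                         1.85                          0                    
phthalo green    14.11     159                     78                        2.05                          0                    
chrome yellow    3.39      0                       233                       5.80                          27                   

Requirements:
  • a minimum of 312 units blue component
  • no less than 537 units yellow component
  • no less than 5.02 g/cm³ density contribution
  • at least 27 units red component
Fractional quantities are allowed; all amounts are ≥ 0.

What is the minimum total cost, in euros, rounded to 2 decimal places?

Set it up as a linear program. Let x1 = kg of zinc oxide, x2 = kg of carbon black, x3 = kg of phthalo green, x4 = kg of chrome yellow.
min 1.77x1 + 1.68x2 + 14.11x3 + 3.39x4 subject to:
  159x3 ≥ 312   (blue component)
  78x3 + 233x4 ≥ 537   (yellow component)
  5.6x1 + 1.85x2 + 2.05x3 + 5.8x4 ≥ 5.02   (density contribution)
  27x4 ≥ 27   (red component)
  x1, x2, x3, x4 ≥ 0.
At the optimum only phthalo green, chrome yellow are positive (zinc oxide, carbon black = 0). The blue component and yellow component requirements are met with equality.
Solving gives x3 = 1.962, x4 = 1.648.
Total cost: 14.11·1.962 + 3.39·1.648 = 33.2705.

€33.27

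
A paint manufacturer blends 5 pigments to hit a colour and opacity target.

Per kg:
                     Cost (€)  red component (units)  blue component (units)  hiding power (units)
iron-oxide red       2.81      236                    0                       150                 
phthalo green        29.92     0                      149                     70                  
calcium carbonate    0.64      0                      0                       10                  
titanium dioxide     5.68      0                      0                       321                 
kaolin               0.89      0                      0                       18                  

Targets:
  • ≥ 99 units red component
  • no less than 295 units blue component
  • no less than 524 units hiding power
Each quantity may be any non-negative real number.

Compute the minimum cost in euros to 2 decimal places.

€66.12

Let x1 = kg of iron-oxide red, x2 = kg of phthalo green, x3 = kg of calcium carbonate, x4 = kg of titanium dioxide, x5 = kg of kaolin.
min 2.81x1 + 29.92x2 + 0.64x3 + 5.68x4 + 0.89x5 with:
  236x1 ≥ 99   (red component)
  149x2 ≥ 295   (blue component)
  150x1 + 70x2 + 10x3 + 321x4 + 18x5 ≥ 524   (hiding power)
  x1, x2, x3, x4, x5 ≥ 0.
The cheapest feasible vertex uses only iron-oxide red, phthalo green, titanium dioxide; calcium carbonate, kaolin are not used. There the red component, blue component, hiding power constraints are tight.
So iron-oxide red = 0.41949 kg, phthalo green = 1.9799 kg, titanium dioxide = 1.0046 kg.
Cost = 2.81·0.41949 + 29.92·1.9799 + 5.68·1.0046 = 66.1235.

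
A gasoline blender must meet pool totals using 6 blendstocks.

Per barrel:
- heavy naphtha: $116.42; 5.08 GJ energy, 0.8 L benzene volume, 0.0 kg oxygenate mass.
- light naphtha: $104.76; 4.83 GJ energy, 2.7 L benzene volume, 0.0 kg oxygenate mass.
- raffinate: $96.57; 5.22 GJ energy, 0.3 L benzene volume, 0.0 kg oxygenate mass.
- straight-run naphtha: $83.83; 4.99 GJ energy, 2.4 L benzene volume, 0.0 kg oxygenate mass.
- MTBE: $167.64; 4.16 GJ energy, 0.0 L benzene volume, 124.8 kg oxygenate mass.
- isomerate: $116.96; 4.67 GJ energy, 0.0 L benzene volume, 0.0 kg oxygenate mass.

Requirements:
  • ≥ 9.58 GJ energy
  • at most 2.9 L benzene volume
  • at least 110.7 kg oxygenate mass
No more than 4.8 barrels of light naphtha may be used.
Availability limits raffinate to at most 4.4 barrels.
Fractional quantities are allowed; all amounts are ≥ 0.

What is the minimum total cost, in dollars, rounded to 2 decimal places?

$247.65

Let x1 = barrels of heavy naphtha, x2 = barrels of light naphtha, x3 = barrels of raffinate, x4 = barrels of straight-run naphtha, x5 = barrels of MTBE, x6 = barrels of isomerate.
Minimise 116.42x1 + 104.76x2 + 96.57x3 + 83.83x4 + 167.64x5 + 116.96x6 subject to:
  5.08x1 + 4.83x2 + 5.22x3 + 4.99x4 + 4.16x5 + 4.67x6 ≥ 9.58   (energy)
  0.8x1 + 2.7x2 + 0.3x3 + 2.4x4 ≤ 2.9   (benzene volume)
  124.8x5 ≥ 110.7   (oxygenate mass)
  x2 ≤ 4.8
  x3 ≤ 4.4
  x1, x2, x3, x4, x5, x6 ≥ 0.
The cheapest feasible vertex uses only straight-run naphtha, MTBE; heavy naphtha, light naphtha, raffinate, isomerate are not used. The energy and oxygenate mass requirements are met with equality.
That vertex is x4 = 1.1804, x5 = 0.88702.
Hence cost = 83.83·1.1804 + 167.64·0.88702 = $247.6530.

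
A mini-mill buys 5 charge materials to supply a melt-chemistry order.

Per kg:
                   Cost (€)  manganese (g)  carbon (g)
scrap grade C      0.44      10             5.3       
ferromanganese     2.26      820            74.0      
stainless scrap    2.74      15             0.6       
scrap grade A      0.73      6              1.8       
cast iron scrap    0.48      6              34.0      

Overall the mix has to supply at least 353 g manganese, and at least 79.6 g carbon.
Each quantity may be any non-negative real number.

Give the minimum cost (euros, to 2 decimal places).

€1.63

This is a linear program. Let x1 = kg of scrap grade C, x2 = kg of ferromanganese, x3 = kg of stainless scrap, x4 = kg of scrap grade A, x5 = kg of cast iron scrap.
Minimise 0.44x1 + 2.26x2 + 2.74x3 + 0.73x4 + 0.48x5 with:
  10x1 + 820x2 + 15x3 + 6x4 + 6x5 ≥ 353   (manganese)
  5.3x1 + 74x2 + 0.6x3 + 1.8x4 + 34x5 ≥ 79.6   (carbon)
  x1, x2, x3, x4, x5 ≥ 0.
The minimum-cost mix takes nothing from scrap grade C, stainless scrap, scrap grade A — only ferromanganese, cast iron scrap. Binding constraints: manganese and carbon.
Optimal quantities: ferromanganese = 0.42 kg, cast iron scrap = 1.427 kg.
Objective = 2.26·0.42 + 0.48·1.427 = 1.6342.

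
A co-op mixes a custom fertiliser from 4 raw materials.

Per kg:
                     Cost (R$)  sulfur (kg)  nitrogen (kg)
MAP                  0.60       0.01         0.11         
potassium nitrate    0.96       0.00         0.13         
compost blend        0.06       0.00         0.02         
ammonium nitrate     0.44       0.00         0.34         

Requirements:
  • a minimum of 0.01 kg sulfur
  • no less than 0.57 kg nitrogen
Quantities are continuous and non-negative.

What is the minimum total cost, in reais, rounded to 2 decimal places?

Let x1 = kg of MAP, x2 = kg of potassium nitrate, x3 = kg of compost blend, x4 = kg of ammonium nitrate.
min 0.6x1 + 0.96x2 + 0.06x3 + 0.44x4 subject to:
  0.01x1 ≥ 0.01   (sulfur)
  0.11x1 + 0.13x2 + 0.02x3 + 0.34x4 ≥ 0.57   (nitrogen)
  x1, x2, x3, x4 ≥ 0.
The cheapest feasible vertex uses only MAP, ammonium nitrate; potassium nitrate, compost blend are not used. Binding constraints: sulfur and nitrogen.
So MAP = 1 kg, ammonium nitrate = 1.353 kg.
Cost = 0.6·1 + 0.44·1.353 = 1.1953.

R$1.20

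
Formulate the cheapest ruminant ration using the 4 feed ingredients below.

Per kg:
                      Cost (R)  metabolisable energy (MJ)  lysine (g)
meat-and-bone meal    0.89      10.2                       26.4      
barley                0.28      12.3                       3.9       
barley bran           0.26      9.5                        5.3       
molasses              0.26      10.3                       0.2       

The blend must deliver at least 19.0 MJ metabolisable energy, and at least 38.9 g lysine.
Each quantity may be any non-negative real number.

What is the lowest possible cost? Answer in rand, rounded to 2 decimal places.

Let x1 = kg of meat-and-bone meal, x2 = kg of barley, x3 = kg of barley bran, x4 = kg of molasses.
min 0.89x1 + 0.28x2 + 0.26x3 + 0.26x4 s.t.:
  10.2x1 + 12.3x2 + 9.5x3 + 10.3x4 ≥ 19   (metabolisable energy)
  26.4x1 + 3.9x2 + 5.3x3 + 0.2x4 ≥ 38.9   (lysine)
  x1, x2, x3, x4 ≥ 0.
The cheapest feasible vertex uses only meat-and-bone meal, barley bran; barley, molasses are not used. Binding constraints: metabolisable energy and lysine.
That vertex is x1 = 1.3665, x3 = 0.53278.
Total cost: 0.89·1.3665 + 0.26·0.53278 = 1.3547.

R1.35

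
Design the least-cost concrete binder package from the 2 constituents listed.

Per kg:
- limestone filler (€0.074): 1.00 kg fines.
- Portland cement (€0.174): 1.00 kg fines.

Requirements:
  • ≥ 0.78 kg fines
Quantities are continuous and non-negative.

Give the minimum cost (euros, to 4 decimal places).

€0.0577

This is a linear program. Let x1 = kg of limestone filler, x2 = kg of Portland cement.
min 0.074x1 + 0.174x2 subject to:
  1x1 + 1x2 ≥ 0.78   (fines)
  x1, x2 ≥ 0.
The optimal basis is {limestone filler}; Portland cement drops out. The fines requirement is met with equality.
That vertex is x1 = 0.78.
Cost = 0.074·0.78 = 0.057720.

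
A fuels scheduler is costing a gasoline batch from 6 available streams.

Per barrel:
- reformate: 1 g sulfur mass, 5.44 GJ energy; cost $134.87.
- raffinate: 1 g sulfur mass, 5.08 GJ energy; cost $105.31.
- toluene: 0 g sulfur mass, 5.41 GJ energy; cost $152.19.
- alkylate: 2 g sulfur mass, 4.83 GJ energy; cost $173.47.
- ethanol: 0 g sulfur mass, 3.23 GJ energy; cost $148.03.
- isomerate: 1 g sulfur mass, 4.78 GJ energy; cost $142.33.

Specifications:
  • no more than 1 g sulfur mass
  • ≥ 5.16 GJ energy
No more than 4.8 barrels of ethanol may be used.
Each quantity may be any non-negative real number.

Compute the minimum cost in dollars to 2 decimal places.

$107.56

Treat it as an LP. Let x1 = barrels of reformate, x2 = barrels of raffinate, x3 = barrels of toluene, x4 = barrels of alkylate, x5 = barrels of ethanol, x6 = barrels of isomerate.
min 134.87x1 + 105.31x2 + 152.19x3 + 173.47x4 + 148.03x5 + 142.33x6 with:
  1x1 + 1x2 + 2x4 + 1x6 ≤ 1   (sulfur mass)
  5.44x1 + 5.08x2 + 5.41x3 + 4.83x4 + 3.23x5 + 4.78x6 ≥ 5.16   (energy)
  x5 ≤ 4.8
  x1, x2, x3, x4, x5, x6 ≥ 0.
The optimal basis is {raffinate, toluene}; reformate, alkylate, ethanol, isomerate drop out. The sulfur mass and energy requirements are met with equality.
Solving gives x2 = 1, x3 = 0.01479.
Cost = 105.31·1 + 152.19·0.01479 = 107.5609.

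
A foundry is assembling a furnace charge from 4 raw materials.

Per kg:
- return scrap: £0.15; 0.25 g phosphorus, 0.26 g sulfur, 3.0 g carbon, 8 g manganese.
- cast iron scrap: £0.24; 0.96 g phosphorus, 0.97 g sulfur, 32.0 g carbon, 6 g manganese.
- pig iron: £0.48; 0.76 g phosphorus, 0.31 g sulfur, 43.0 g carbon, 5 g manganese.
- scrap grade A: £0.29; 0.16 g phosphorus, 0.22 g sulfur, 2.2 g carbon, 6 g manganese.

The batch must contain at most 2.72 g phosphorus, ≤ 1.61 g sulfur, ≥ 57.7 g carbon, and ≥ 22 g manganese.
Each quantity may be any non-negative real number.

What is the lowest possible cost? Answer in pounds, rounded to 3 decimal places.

Set it up as a linear program. Let x1 = kg of return scrap, x2 = kg of cast iron scrap, x3 = kg of pig iron, x4 = kg of scrap grade A.
Minimize 0.15x1 + 0.24x2 + 0.48x3 + 0.29x4 s.t.:
  0.25x1 + 0.96x2 + 0.76x3 + 0.16x4 ≤ 2.72   (phosphorus)
  0.26x1 + 0.97x2 + 0.31x3 + 0.22x4 ≤ 1.61   (sulfur)
  3x1 + 32x2 + 43x3 + 2.2x4 ≥ 57.7   (carbon)
  8x1 + 6x2 + 5x3 + 6x4 ≥ 22   (manganese)
  x1, x2, x3, x4 ≥ 0.
The optimal basis is {return scrap, cast iron scrap, pig iron}; scrap grade A drops out. The sulfur, carbon, manganese requirements are met with equality.
That vertex is x1 = 1.679, x2 = 1.074, x3 = 0.4256.
Objective = 0.15·1.679 + 0.24·1.074 + 0.48·0.4256 = 0.71390.

£0.714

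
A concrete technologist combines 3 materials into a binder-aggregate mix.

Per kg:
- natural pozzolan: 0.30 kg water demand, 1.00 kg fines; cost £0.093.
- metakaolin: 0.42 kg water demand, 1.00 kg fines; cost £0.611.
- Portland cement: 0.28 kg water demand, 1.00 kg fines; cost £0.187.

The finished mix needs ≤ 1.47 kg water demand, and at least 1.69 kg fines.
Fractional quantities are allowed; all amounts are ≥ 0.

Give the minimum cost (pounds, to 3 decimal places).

£0.157

Treat it as an LP. Let x1 = kg of natural pozzolan, x2 = kg of metakaolin, x3 = kg of Portland cement.
Minimise 0.093x1 + 0.611x2 + 0.187x3 subject to:
  0.3x1 + 0.42x2 + 0.28x3 ≤ 1.47   (water demand)
  1x1 + 1x2 + 1x3 ≥ 1.69   (fines)
  x1, x2, x3 ≥ 0.
The cheapest feasible vertex uses only natural pozzolan; metakaolin, Portland cement are not used. There the fines constraint is tight.
That vertex is x1 = 1.69.
Total cost: 0.093·1.69 = 0.15717.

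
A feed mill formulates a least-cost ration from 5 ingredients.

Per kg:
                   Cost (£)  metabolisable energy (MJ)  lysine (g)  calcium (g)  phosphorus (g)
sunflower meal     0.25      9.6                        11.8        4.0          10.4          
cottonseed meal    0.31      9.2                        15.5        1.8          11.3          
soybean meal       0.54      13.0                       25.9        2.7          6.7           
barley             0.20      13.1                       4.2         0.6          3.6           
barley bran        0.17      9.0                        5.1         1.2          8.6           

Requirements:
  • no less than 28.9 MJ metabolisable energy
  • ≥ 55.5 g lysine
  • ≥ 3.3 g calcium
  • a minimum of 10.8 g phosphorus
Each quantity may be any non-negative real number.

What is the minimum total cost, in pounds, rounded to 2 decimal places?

£1.11

Treat it as an LP. Let x1 = kg of sunflower meal, x2 = kg of cottonseed meal, x3 = kg of soybean meal, x4 = kg of barley, x5 = kg of barley bran.
Minimize 0.25x1 + 0.31x2 + 0.54x3 + 0.2x4 + 0.17x5 with:
  9.6x1 + 9.2x2 + 13x3 + 13.1x4 + 9x5 ≥ 28.9   (metabolisable energy)
  11.8x1 + 15.5x2 + 25.9x3 + 4.2x4 + 5.1x5 ≥ 55.5   (lysine)
  4x1 + 1.8x2 + 2.7x3 + 0.6x4 + 1.2x5 ≥ 3.3   (calcium)
  10.4x1 + 11.3x2 + 6.7x3 + 3.6x4 + 8.6x5 ≥ 10.8   (phosphorus)
  x1, x2, x3, x4, x5 ≥ 0.
The cheapest feasible vertex uses only cottonseed meal; sunflower meal, soybean meal, barley, barley bran are not used. The lysine requirement is met with equality.
So cottonseed meal = 3.581 kg.
Cost = 0.31·3.581 = 1.1101.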